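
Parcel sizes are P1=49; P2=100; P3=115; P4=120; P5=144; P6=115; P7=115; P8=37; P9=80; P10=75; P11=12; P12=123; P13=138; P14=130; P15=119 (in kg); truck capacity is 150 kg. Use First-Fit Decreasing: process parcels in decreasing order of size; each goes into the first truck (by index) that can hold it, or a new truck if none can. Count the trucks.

12

Sorted descending: 144, 138, 130, 123, 120, 119, 115, 115, 115, 100, 80, 75, 49, 37, 12.
truck 1: place 144 kg, 6 kg left
truck 2: place 138 kg, 12 kg left
truck 3: place 130 kg, 20 kg left
truck 4: place 123 kg, 27 kg left
truck 5: place 120 kg, 30 kg left
truck 6: place 119 kg, 31 kg left
truck 7: place 115 kg, 35 kg left
truck 8: place 115 kg, 35 kg left
truck 9: place 115 kg, 35 kg left
truck 10: place 100 kg, 50 kg left
truck 11: place 80 kg, 70 kg left
truck 12: place 75 kg, 75 kg left
truck 10: place 49 kg, 1 kg left
truck 11: place 37 kg, 33 kg left
truck 2: place 12 kg, 0 kg left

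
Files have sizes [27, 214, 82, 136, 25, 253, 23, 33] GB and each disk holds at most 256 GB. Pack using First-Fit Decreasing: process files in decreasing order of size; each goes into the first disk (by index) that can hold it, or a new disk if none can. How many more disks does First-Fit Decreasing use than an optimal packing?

0

First-Fit Decreasing: [253] [214,33] [136,82,27] [25,23] → 4 disks.
Total size 793 GB; any packing needs at least ⌈793/256⌉ = 4 disks.
So 4 is already optimal.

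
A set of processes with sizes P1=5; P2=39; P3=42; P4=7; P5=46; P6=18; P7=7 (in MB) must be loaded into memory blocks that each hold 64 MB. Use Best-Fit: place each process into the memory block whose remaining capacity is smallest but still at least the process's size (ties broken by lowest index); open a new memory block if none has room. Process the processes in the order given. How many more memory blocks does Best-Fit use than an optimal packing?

Best-Fit: [5,39,7,7] [42] [46,18] → 3 memory blocks.
Total size 164 MB; any packing needs at least ⌈164/64⌉ = 3 memory blocks.
So 3 is already optimal.

0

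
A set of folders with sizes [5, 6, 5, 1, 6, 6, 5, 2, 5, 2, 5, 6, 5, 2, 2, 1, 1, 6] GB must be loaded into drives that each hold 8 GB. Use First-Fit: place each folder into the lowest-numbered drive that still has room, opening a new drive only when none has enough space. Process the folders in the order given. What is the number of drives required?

11

drive 1: place 5 GB, 3 GB left
drive 2: place 6 GB, 2 GB left
drive 3: place 5 GB, 3 GB left
drive 1: place 1 GB, 2 GB left
drive 4: place 6 GB, 2 GB left
drive 5: place 6 GB, 2 GB left
drive 6: place 5 GB, 3 GB left
drive 1: place 2 GB, 0 GB left
drive 7: place 5 GB, 3 GB left
drive 2: place 2 GB, 0 GB left
drive 8: place 5 GB, 3 GB left
drive 9: place 6 GB, 2 GB left
drive 10: place 5 GB, 3 GB left
drive 3: place 2 GB, 1 GB left
drive 4: place 2 GB, 0 GB left
drive 3: place 1 GB, 0 GB left
drive 5: place 1 GB, 1 GB left
drive 11: place 6 GB, 2 GB left
Final drives: [5,1,2] [6,2] [5,2,1] [6,2] [6,1] [5] [5] [5] [6] [5] [6].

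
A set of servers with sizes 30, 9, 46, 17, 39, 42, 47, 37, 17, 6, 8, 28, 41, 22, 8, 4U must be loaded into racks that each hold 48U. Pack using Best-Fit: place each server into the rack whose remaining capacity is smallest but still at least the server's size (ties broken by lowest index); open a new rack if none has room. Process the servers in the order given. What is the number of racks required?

10

30U → rack 1 (remaining 18U)
9U → rack 1 (remaining 9U)
46U → rack 2 (remaining 2U)
17U → rack 3 (remaining 31U)
39U → rack 4 (remaining 9U)
42U → rack 5 (remaining 6U)
47U → rack 6 (remaining 1U)
37U → rack 7 (remaining 11U)
17U → rack 3 (remaining 14U)
6U → rack 5 (remaining 0U)
8U → rack 1 (remaining 1U)
28U → rack 8 (remaining 20U)
41U → rack 9 (remaining 7U)
22U → rack 10 (remaining 26U)
8U → rack 4 (remaining 1U)
4U → rack 9 (remaining 3U)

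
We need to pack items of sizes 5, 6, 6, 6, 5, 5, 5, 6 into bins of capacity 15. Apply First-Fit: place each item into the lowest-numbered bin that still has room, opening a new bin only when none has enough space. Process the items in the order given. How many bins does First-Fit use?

4

Put 5 in bin 1; 10 remain.
Put 6 in bin 1; 4 remain.
Put 6 in bin 2; 9 remain.
Put 6 in bin 2; 3 remain.
Put 5 in bin 3; 10 remain.
Put 5 in bin 3; 5 remain.
Put 5 in bin 3; 0 remain.
Put 6 in bin 4; 9 remain.
Final bins: [5,6] [6,6] [5,5,5] [6].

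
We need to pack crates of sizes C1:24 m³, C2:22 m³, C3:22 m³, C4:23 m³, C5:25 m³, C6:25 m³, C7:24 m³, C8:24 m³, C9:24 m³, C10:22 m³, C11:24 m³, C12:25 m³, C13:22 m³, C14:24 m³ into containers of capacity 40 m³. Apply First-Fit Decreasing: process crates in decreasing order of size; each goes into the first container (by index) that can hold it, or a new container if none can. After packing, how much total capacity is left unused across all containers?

Sorted descending: 25, 25, 25, 24, 24, 24, 24, 24, 24, 23, 22, 22, 22, 22.
Put 25 m³ in container 1; 15 m³ remain.
Put 25 m³ in container 2; 15 m³ remain.
Put 25 m³ in container 3; 15 m³ remain.
Put 24 m³ in container 4; 16 m³ remain.
Put 24 m³ in container 5; 16 m³ remain.
Put 24 m³ in container 6; 16 m³ remain.
Put 24 m³ in container 7; 16 m³ remain.
Put 24 m³ in container 8; 16 m³ remain.
Put 24 m³ in container 9; 16 m³ remain.
Put 23 m³ in container 10; 17 m³ remain.
Put 22 m³ in container 11; 18 m³ remain.
Put 22 m³ in container 12; 18 m³ remain.
Put 22 m³ in container 13; 18 m³ remain.
Put 22 m³ in container 14; 18 m³ remain.
14 containers × 40 m³ = 560 m³; used 330 m³; unused 230 m³.

230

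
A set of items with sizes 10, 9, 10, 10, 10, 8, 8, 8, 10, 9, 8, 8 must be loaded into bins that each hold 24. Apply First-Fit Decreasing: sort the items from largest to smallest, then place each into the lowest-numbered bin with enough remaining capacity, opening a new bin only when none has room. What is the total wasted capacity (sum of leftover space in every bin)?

Sorted descending: 10, 10, 10, 10, 10, 9, 9, 8, 8, 8, 8, 8.
bin 1: place 10, 14 left
bin 1: place 10, 4 left
bin 2: place 10, 14 left
bin 2: place 10, 4 left
bin 3: place 10, 14 left
bin 3: place 9, 5 left
bin 4: place 9, 15 left
bin 4: place 8, 7 left
bin 5: place 8, 16 left
bin 5: place 8, 8 left
bin 5: place 8, 0 left
bin 6: place 8, 16 left
6 bins × 24 = 144; used 108; unused 36.

36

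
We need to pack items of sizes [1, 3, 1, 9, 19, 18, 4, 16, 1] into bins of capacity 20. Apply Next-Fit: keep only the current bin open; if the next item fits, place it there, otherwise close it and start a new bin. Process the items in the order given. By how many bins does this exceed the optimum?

Next-Fit: [1,3,1,9] [19] [18] [4,16] [1] → 5 bins.
Total size 72; any packing needs at least ⌈72/20⌉ = 4 bins.
An optimal packing achieves that bound: [19,1] [18,1,1] [16,4] [9,3] → 4 bins.
Excess: 5 − 4 = 1.

1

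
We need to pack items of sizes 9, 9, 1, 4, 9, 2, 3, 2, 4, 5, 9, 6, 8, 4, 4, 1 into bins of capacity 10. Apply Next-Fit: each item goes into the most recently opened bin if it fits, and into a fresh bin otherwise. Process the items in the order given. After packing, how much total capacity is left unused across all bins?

9 → bin 1 (remaining 1)
9 → bin 2 (remaining 1)
1 → bin 2 (remaining 0)
4 → bin 3 (remaining 6)
9 → bin 4 (remaining 1)
2 → bin 5 (remaining 8)
3 → bin 5 (remaining 5)
2 → bin 5 (remaining 3)
4 → bin 6 (remaining 6)
5 → bin 6 (remaining 1)
9 → bin 7 (remaining 1)
6 → bin 8 (remaining 4)
8 → bin 9 (remaining 2)
4 → bin 10 (remaining 6)
4 → bin 10 (remaining 2)
1 → bin 10 (remaining 1)
10 bins × 10 = 100; used 80; unused 20.

20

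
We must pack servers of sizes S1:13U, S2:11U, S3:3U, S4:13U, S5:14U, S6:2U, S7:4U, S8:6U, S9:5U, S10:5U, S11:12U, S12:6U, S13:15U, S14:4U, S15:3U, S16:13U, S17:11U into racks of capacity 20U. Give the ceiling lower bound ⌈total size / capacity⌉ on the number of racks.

7

Total size = 13 + 11 + 3 + 13 + 14 + 2 + 4 + 6 + 5 + 5 + 12 + 6 + 15 + 4 + 3 + 13 + 11 = 140U.
⌈140 / 20⌉ = 7.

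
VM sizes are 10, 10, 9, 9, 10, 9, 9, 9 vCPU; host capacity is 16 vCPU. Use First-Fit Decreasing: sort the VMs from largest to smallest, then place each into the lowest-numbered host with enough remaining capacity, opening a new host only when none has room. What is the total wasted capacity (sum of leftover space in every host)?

Sorted descending: 10, 10, 10, 9, 9, 9, 9, 9.
Put 10 vCPU in host 1; 6 vCPU remain.
Put 10 vCPU in host 2; 6 vCPU remain.
Put 10 vCPU in host 3; 6 vCPU remain.
Put 9 vCPU in host 4; 7 vCPU remain.
Put 9 vCPU in host 5; 7 vCPU remain.
Put 9 vCPU in host 6; 7 vCPU remain.
Put 9 vCPU in host 7; 7 vCPU remain.
Put 9 vCPU in host 8; 7 vCPU remain.
8 hosts × 16 vCPU = 128 vCPU; used 75 vCPU; unused 53 vCPU.

53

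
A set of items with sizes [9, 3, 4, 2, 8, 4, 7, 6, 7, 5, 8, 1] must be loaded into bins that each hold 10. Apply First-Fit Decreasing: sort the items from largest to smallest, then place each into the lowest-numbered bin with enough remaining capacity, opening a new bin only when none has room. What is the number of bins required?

7 bins

Sorted descending: 9, 8, 8, 7, 7, 6, 5, 4, 4, 3, 2, 1.
9 → bin 1 (remaining 1)
8 → bin 2 (remaining 2)
8 → bin 3 (remaining 2)
7 → bin 4 (remaining 3)
7 → bin 5 (remaining 3)
6 → bin 6 (remaining 4)
5 → bin 7 (remaining 5)
4 → bin 6 (remaining 0)
4 → bin 7 (remaining 1)
3 → bin 4 (remaining 0)
2 → bin 2 (remaining 0)
1 → bin 1 (remaining 0)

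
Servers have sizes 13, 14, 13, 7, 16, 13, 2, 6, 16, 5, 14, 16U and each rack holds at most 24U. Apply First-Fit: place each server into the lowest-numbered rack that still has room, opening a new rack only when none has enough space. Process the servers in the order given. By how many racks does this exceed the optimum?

First-Fit: [13,7,2] [14,6] [13,5] [16] [13] [16] [14] [16] → 8 racks.
8 servers exceed 12U (half the capacity), and no two of those can share a rack, so at least 8 racks are needed.
So 8 is already optimal.

0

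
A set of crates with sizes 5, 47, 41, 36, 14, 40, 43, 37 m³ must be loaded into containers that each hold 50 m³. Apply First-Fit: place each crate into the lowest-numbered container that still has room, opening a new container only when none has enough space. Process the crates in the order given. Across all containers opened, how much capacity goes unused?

37

container 1: place 5 m³, 45 m³ left
container 2: place 47 m³, 3 m³ left
container 1: place 41 m³, 4 m³ left
container 3: place 36 m³, 14 m³ left
container 3: place 14 m³, 0 m³ left
container 4: place 40 m³, 10 m³ left
container 5: place 43 m³, 7 m³ left
container 6: place 37 m³, 13 m³ left
6 containers × 50 m³ = 300 m³; used 263 m³; unused 37 m³.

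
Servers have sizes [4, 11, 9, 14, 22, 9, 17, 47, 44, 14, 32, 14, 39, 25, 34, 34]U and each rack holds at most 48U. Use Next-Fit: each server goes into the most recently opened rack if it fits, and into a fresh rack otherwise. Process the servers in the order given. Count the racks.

Put 4U in rack 1; 44U remain.
Put 11U in rack 1; 33U remain.
Put 9U in rack 1; 24U remain.
Put 14U in rack 1; 10U remain.
Put 22U in rack 2; 26U remain.
Put 9U in rack 2; 17U remain.
Put 17U in rack 2; 0U remain.
Put 47U in rack 3; 1U remain.
Put 44U in rack 4; 4U remain.
Put 14U in rack 5; 34U remain.
Put 32U in rack 5; 2U remain.
Put 14U in rack 6; 34U remain.
Put 39U in rack 7; 9U remain.
Put 25U in rack 8; 23U remain.
Put 34U in rack 9; 14U remain.
Put 34U in rack 10; 14U remain.

10 racks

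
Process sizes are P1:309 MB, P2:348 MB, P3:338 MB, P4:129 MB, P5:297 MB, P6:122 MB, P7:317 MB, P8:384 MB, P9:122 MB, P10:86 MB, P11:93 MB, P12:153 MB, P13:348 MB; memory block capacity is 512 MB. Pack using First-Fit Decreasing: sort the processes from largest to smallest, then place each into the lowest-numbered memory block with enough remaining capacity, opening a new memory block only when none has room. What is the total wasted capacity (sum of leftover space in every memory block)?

538

Sorted descending: 384, 348, 348, 338, 317, 309, 297, 153, 129, 122, 122, 93, 86.
Put 384 MB in memory block 1; 128 MB remain.
Put 348 MB in memory block 2; 164 MB remain.
Put 348 MB in memory block 3; 164 MB remain.
Put 338 MB in memory block 4; 174 MB remain.
Put 317 MB in memory block 5; 195 MB remain.
Put 309 MB in memory block 6; 203 MB remain.
Put 297 MB in memory block 7; 215 MB remain.
Put 153 MB in memory block 2; 11 MB remain.
Put 129 MB in memory block 3; 35 MB remain.
Put 122 MB in memory block 1; 6 MB remain.
Put 122 MB in memory block 4; 52 MB remain.
Put 93 MB in memory block 5; 102 MB remain.
Put 86 MB in memory block 5; 16 MB remain.
7 memory blocks × 512 MB = 3584 MB; used 3046 MB; unused 538 MB.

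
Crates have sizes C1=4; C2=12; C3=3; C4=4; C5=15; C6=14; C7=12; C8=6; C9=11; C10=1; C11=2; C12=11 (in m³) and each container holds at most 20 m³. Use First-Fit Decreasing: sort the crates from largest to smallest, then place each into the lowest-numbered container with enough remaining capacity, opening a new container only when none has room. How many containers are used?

Sorted descending: 15, 14, 12, 12, 11, 11, 6, 4, 4, 3, 2, 1.
container 1: place 15 m³, 5 m³ left
container 2: place 14 m³, 6 m³ left
container 3: place 12 m³, 8 m³ left
container 4: place 12 m³, 8 m³ left
container 5: place 11 m³, 9 m³ left
container 6: place 11 m³, 9 m³ left
container 2: place 6 m³, 0 m³ left
container 1: place 4 m³, 1 m³ left
container 3: place 4 m³, 4 m³ left
container 3: place 3 m³, 1 m³ left
container 4: place 2 m³, 6 m³ left
container 1: place 1 m³, 0 m³ left
Final containers: [15,4,1] [14,6] [12,4,3] [12,2] [11] [11].

6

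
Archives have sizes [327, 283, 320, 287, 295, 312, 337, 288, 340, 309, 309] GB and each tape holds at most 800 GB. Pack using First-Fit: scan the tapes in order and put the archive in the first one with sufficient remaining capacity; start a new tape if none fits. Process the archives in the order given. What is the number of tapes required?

6

Put 327 GB in tape 1; 473 GB remain.
Put 283 GB in tape 1; 190 GB remain.
Put 320 GB in tape 2; 480 GB remain.
Put 287 GB in tape 2; 193 GB remain.
Put 295 GB in tape 3; 505 GB remain.
Put 312 GB in tape 3; 193 GB remain.
Put 337 GB in tape 4; 463 GB remain.
Put 288 GB in tape 4; 175 GB remain.
Put 340 GB in tape 5; 460 GB remain.
Put 309 GB in tape 5; 151 GB remain.
Put 309 GB in tape 6; 491 GB remain.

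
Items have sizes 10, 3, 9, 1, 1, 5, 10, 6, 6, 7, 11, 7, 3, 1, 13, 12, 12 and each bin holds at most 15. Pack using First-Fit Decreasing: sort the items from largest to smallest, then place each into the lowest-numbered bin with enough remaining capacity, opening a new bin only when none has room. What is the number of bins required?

9

Sorted descending: 13, 12, 12, 11, 10, 10, 9, 7, 7, 6, 6, 5, 3, 3, 1, 1, 1.
Put 13 in bin 1; 2 remain.
Put 12 in bin 2; 3 remain.
Put 12 in bin 3; 3 remain.
Put 11 in bin 4; 4 remain.
Put 10 in bin 5; 5 remain.
Put 10 in bin 6; 5 remain.
Put 9 in bin 7; 6 remain.
Put 7 in bin 8; 8 remain.
Put 7 in bin 8; 1 remain.
Put 6 in bin 7; 0 remain.
Put 6 in bin 9; 9 remain.
Put 5 in bin 5; 0 remain.
Put 3 in bin 2; 0 remain.
Put 3 in bin 3; 0 remain.
Put 1 in bin 1; 1 remain.
Put 1 in bin 1; 0 remain.
Put 1 in bin 4; 3 remain.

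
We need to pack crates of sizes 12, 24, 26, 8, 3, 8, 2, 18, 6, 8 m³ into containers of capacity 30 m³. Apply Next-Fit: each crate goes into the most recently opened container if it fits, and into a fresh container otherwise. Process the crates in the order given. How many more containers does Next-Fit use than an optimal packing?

Next-Fit: [12] [24] [26] [8,3,8,2] [18,6] [8] → 6 containers.
Total size 115 m³; any packing needs at least ⌈115/30⌉ = 4 containers.
An optimal packing achieves that bound: [26,3] [24,6] [18,12] [8,8,8,2] → 4 containers.
Excess: 6 − 4 = 2.

2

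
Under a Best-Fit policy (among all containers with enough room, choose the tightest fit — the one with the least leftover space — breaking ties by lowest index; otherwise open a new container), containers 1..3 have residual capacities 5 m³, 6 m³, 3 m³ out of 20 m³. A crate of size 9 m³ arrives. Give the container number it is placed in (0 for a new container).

0

No container has ≥ 9 m³ free, so a new container is opened.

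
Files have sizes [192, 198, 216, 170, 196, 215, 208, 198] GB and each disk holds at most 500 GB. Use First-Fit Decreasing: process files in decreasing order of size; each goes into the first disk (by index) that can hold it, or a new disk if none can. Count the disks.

Sorted descending: 216, 215, 208, 198, 198, 196, 192, 170.
Put 216 GB in disk 1; 284 GB remain.
Put 215 GB in disk 1; 69 GB remain.
Put 208 GB in disk 2; 292 GB remain.
Put 198 GB in disk 2; 94 GB remain.
Put 198 GB in disk 3; 302 GB remain.
Put 196 GB in disk 3; 106 GB remain.
Put 192 GB in disk 4; 308 GB remain.
Put 170 GB in disk 4; 138 GB remain.
Final disks: [216,215] [208,198] [198,196] [192,170].

4 disks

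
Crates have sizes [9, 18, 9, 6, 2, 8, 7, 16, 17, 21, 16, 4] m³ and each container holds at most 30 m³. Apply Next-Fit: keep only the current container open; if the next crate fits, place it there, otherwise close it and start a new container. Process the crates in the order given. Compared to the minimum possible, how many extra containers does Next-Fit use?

Next-Fit: [9,18] [9,6,2,8] [7,16] [17] [21] [16,4] → 6 containers.
Total size 133 m³; any packing needs at least ⌈133/30⌉ = 5 containers.
An optimal packing achieves that bound: [21,9] [18,9,2] [17,8,4] [16,7,6] [16] → 5 containers.
Excess: 6 − 5 = 1.

1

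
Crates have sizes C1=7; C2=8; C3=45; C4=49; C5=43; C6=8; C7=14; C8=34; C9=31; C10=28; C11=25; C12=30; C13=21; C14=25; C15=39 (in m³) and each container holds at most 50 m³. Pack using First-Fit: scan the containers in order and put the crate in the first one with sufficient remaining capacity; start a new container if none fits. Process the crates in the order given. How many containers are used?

C1 (7 m³) → container 1 (remaining 43 m³)
C2 (8 m³) → container 1 (remaining 35 m³)
C3 (45 m³) → container 2 (remaining 5 m³)
C4 (49 m³) → container 3 (remaining 1 m³)
C5 (43 m³) → container 4 (remaining 7 m³)
C6 (8 m³) → container 1 (remaining 27 m³)
C7 (14 m³) → container 1 (remaining 13 m³)
C8 (34 m³) → container 5 (remaining 16 m³)
C9 (31 m³) → container 6 (remaining 19 m³)
C10 (28 m³) → container 7 (remaining 22 m³)
C11 (25 m³) → container 8 (remaining 25 m³)
C12 (30 m³) → container 9 (remaining 20 m³)
C13 (21 m³) → container 7 (remaining 1 m³)
C14 (25 m³) → container 8 (remaining 0 m³)
C15 (39 m³) → container 10 (remaining 11 m³)
Final containers: [7,8,8,14] [45] [49] [43] [34] [31] [28,21] [25,25] [30] [39].

10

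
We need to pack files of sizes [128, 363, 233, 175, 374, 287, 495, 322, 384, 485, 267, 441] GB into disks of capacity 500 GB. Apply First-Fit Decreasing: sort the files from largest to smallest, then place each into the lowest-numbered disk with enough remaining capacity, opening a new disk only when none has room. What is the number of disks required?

Sorted descending: 495, 485, 441, 384, 374, 363, 322, 287, 267, 233, 175, 128.
Put 495 GB in disk 1; 5 GB remain.
Put 485 GB in disk 2; 15 GB remain.
Put 441 GB in disk 3; 59 GB remain.
Put 384 GB in disk 4; 116 GB remain.
Put 374 GB in disk 5; 126 GB remain.
Put 363 GB in disk 6; 137 GB remain.
Put 322 GB in disk 7; 178 GB remain.
Put 287 GB in disk 8; 213 GB remain.
Put 267 GB in disk 9; 233 GB remain.
Put 233 GB in disk 9; 0 GB remain.
Put 175 GB in disk 7; 3 GB remain.
Put 128 GB in disk 6; 9 GB remain.
Final disks: [495] [485] [441] [384] [374] [363,128] [322,175] [287] [267,233].

9 disks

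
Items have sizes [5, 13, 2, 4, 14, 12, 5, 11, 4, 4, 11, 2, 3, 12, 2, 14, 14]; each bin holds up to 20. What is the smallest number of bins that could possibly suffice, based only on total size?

7 bins

Total size = 5 + 13 + 2 + 4 + 14 + 12 + 5 + 11 + 4 + 4 + 11 + 2 + 3 + 12 + 2 + 14 + 14 = 132.
⌈132 / 20⌉ = 7.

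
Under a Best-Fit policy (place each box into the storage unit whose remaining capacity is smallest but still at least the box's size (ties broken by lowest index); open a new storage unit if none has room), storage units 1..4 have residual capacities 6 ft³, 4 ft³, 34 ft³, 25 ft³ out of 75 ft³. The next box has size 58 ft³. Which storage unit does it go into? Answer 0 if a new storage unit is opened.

No storage unit has ≥ 58 ft³ free, so a new storage unit is opened.

0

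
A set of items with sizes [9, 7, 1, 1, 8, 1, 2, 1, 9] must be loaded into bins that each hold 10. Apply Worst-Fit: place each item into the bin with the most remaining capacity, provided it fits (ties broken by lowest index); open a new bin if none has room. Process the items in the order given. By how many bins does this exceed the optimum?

1

Worst-Fit: [9] [7,1,1] [8,1] [2,1] [9] → 5 bins.
Total size 39; any packing needs at least ⌈39/10⌉ = 4 bins.
An optimal packing achieves that bound: [9,1] [9,1] [8,2] [7,1,1] → 4 bins.
Excess: 5 − 4 = 1.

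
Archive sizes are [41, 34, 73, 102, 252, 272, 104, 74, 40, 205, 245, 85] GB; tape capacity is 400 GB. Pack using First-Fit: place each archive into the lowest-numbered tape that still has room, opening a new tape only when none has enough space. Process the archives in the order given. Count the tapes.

Put 41 GB in tape 1; 359 GB remain.
Put 34 GB in tape 1; 325 GB remain.
Put 73 GB in tape 1; 252 GB remain.
Put 102 GB in tape 1; 150 GB remain.
Put 252 GB in tape 2; 148 GB remain.
Put 272 GB in tape 3; 128 GB remain.
Put 104 GB in tape 1; 46 GB remain.
Put 74 GB in tape 2; 74 GB remain.
Put 40 GB in tape 1; 6 GB remain.
Put 205 GB in tape 4; 195 GB remain.
Put 245 GB in tape 5; 155 GB remain.
Put 85 GB in tape 3; 43 GB remain.
Final tapes: [41,34,73,102,104,40] [252,74] [272,85] [205] [245].

5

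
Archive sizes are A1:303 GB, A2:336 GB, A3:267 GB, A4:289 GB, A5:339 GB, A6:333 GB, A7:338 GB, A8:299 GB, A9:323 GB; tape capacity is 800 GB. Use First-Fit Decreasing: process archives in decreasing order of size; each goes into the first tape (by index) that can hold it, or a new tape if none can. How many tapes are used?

Sorted descending: 339, 338, 336, 333, 323, 303, 299, 289, 267.
tape 1: place 339 GB, 461 GB left
tape 1: place 338 GB, 123 GB left
tape 2: place 336 GB, 464 GB left
tape 2: place 333 GB, 131 GB left
tape 3: place 323 GB, 477 GB left
tape 3: place 303 GB, 174 GB left
tape 4: place 299 GB, 501 GB left
tape 4: place 289 GB, 212 GB left
tape 5: place 267 GB, 533 GB left

5 tapes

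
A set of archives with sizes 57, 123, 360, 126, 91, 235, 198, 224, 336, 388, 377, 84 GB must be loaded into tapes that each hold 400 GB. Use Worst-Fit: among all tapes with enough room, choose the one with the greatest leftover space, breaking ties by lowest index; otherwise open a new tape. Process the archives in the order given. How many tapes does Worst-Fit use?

tape 1: place 57 GB, 343 GB left
tape 1: place 123 GB, 220 GB left
tape 2: place 360 GB, 40 GB left
tape 1: place 126 GB, 94 GB left
tape 1: place 91 GB, 3 GB left
tape 3: place 235 GB, 165 GB left
tape 4: place 198 GB, 202 GB left
tape 5: place 224 GB, 176 GB left
tape 6: place 336 GB, 64 GB left
tape 7: place 388 GB, 12 GB left
tape 8: place 377 GB, 23 GB left
tape 4: place 84 GB, 118 GB left

8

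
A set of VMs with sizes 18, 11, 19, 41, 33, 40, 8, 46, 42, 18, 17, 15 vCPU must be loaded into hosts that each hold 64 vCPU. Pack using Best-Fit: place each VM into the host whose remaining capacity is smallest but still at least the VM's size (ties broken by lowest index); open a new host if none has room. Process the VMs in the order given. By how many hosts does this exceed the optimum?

Best-Fit: [18,11,19,8] [41,15] [33] [40] [46,18] [42,17] → 6 hosts.
Total size 308 vCPU; any packing needs at least ⌈308/64⌉ = 5 hosts.
An optimal packing achieves that bound: [46,18] [42,19] [41,18] [40,15,8] [33,17,11] → 5 hosts.
Excess: 6 − 5 = 1.

1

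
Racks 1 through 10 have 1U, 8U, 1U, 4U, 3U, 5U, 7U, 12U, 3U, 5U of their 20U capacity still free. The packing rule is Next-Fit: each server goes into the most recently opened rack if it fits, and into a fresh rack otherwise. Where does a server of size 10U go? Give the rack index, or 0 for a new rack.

Next-Fit only looks at rack 10, which has 5U free.
10U does not fit, so a new rack is opened.

0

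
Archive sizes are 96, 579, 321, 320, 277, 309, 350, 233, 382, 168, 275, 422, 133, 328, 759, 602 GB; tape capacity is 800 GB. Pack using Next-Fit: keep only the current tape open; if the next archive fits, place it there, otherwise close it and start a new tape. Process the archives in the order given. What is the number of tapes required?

9

96 GB → tape 1 (remaining 704 GB)
579 GB → tape 1 (remaining 125 GB)
321 GB → tape 2 (remaining 479 GB)
320 GB → tape 2 (remaining 159 GB)
277 GB → tape 3 (remaining 523 GB)
309 GB → tape 3 (remaining 214 GB)
350 GB → tape 4 (remaining 450 GB)
233 GB → tape 4 (remaining 217 GB)
382 GB → tape 5 (remaining 418 GB)
168 GB → tape 5 (remaining 250 GB)
275 GB → tape 6 (remaining 525 GB)
422 GB → tape 6 (remaining 103 GB)
133 GB → tape 7 (remaining 667 GB)
328 GB → tape 7 (remaining 339 GB)
759 GB → tape 8 (remaining 41 GB)
602 GB → tape 9 (remaining 198 GB)
Final tapes: [96,579] [321,320] [277,309] [350,233] [382,168] [275,422] [133,328] [759] [602].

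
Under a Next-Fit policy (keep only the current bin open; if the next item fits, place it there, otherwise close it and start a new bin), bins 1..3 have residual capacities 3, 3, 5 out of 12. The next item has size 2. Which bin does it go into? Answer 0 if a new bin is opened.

Next-Fit only looks at bin 3, which has 5 free.
2 fits there.

3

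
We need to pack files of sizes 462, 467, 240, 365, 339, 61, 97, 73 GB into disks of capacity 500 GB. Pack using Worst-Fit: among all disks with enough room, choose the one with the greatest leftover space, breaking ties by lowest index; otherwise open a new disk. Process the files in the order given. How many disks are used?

disk 1: place 462 GB, 38 GB left
disk 2: place 467 GB, 33 GB left
disk 3: place 240 GB, 260 GB left
disk 4: place 365 GB, 135 GB left
disk 5: place 339 GB, 161 GB left
disk 3: place 61 GB, 199 GB left
disk 3: place 97 GB, 102 GB left
disk 5: place 73 GB, 88 GB left

5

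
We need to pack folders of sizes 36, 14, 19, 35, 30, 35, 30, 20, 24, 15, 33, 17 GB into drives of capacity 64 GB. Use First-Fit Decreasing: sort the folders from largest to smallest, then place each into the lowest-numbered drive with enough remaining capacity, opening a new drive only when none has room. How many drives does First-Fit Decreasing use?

6

Sorted descending: 36, 35, 35, 33, 30, 30, 24, 20, 19, 17, 15, 14.
Put 36 GB in drive 1; 28 GB remain.
Put 35 GB in drive 2; 29 GB remain.
Put 35 GB in drive 3; 29 GB remain.
Put 33 GB in drive 4; 31 GB remain.
Put 30 GB in drive 4; 1 GB remain.
Put 30 GB in drive 5; 34 GB remain.
Put 24 GB in drive 1; 4 GB remain.
Put 20 GB in drive 2; 9 GB remain.
Put 19 GB in drive 3; 10 GB remain.
Put 17 GB in drive 5; 17 GB remain.
Put 15 GB in drive 5; 2 GB remain.
Put 14 GB in drive 6; 50 GB remain.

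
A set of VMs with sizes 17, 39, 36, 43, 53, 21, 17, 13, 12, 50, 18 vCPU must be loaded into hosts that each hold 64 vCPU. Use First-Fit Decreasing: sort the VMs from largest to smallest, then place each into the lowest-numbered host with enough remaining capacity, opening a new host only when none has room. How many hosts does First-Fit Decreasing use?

Sorted descending: 53, 50, 43, 39, 36, 21, 18, 17, 17, 13, 12.
host 1: place 53 vCPU, 11 vCPU left
host 2: place 50 vCPU, 14 vCPU left
host 3: place 43 vCPU, 21 vCPU left
host 4: place 39 vCPU, 25 vCPU left
host 5: place 36 vCPU, 28 vCPU left
host 3: place 21 vCPU, 0 vCPU left
host 4: place 18 vCPU, 7 vCPU left
host 5: place 17 vCPU, 11 vCPU left
host 6: place 17 vCPU, 47 vCPU left
host 2: place 13 vCPU, 1 vCPU left
host 6: place 12 vCPU, 35 vCPU left
Final hosts: [53] [50,13] [43,21] [39,18] [36,17] [17,12].

6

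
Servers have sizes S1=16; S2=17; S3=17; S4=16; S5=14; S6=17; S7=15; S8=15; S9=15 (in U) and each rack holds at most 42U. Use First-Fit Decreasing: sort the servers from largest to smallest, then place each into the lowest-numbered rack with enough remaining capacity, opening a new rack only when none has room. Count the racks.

Sorted descending: 17, 17, 17, 16, 16, 15, 15, 15, 14.
rack 1: place 17U, 25U left
rack 1: place 17U, 8U left
rack 2: place 17U, 25U left
rack 2: place 16U, 9U left
rack 3: place 16U, 26U left
rack 3: place 15U, 11U left
rack 4: place 15U, 27U left
rack 4: place 15U, 12U left
rack 5: place 14U, 28U left
Final racks: [17,17] [17,16] [16,15] [15,15] [14].

5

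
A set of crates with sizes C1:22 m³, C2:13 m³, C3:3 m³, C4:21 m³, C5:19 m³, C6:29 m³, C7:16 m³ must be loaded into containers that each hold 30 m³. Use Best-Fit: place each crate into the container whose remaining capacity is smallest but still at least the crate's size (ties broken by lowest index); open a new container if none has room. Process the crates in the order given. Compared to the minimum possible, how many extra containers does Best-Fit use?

0

Best-Fit: [22,3] [13,16] [21] [19] [29] → 5 containers.
Total size 123 m³; any packing needs at least ⌈123/30⌉ = 5 containers.
So 5 is already optimal.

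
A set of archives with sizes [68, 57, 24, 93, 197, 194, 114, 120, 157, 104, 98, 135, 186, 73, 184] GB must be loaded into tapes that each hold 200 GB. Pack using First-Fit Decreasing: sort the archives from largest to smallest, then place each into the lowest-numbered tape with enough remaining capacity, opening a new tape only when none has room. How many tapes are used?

Sorted descending: 197, 194, 186, 184, 157, 135, 120, 114, 104, 98, 93, 73, 68, 57, 24.
tape 1: place 197 GB, 3 GB left
tape 2: place 194 GB, 6 GB left
tape 3: place 186 GB, 14 GB left
tape 4: place 184 GB, 16 GB left
tape 5: place 157 GB, 43 GB left
tape 6: place 135 GB, 65 GB left
tape 7: place 120 GB, 80 GB left
tape 8: place 114 GB, 86 GB left
tape 9: place 104 GB, 96 GB left
tape 10: place 98 GB, 102 GB left
tape 9: place 93 GB, 3 GB left
tape 7: place 73 GB, 7 GB left
tape 8: place 68 GB, 18 GB left
tape 6: place 57 GB, 8 GB left
tape 5: place 24 GB, 19 GB left

10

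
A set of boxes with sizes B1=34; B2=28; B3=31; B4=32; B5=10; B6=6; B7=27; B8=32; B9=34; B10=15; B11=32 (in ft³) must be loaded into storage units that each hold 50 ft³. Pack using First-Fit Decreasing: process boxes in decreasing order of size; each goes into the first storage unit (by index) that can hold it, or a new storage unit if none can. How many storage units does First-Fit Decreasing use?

8 storage units

Sorted descending: 34, 34, 32, 32, 32, 31, 28, 27, 15, 10, 6.
34 ft³ → storage unit 1 (remaining 16 ft³)
34 ft³ → storage unit 2 (remaining 16 ft³)
32 ft³ → storage unit 3 (remaining 18 ft³)
32 ft³ → storage unit 4 (remaining 18 ft³)
32 ft³ → storage unit 5 (remaining 18 ft³)
31 ft³ → storage unit 6 (remaining 19 ft³)
28 ft³ → storage unit 7 (remaining 22 ft³)
27 ft³ → storage unit 8 (remaining 23 ft³)
15 ft³ → storage unit 1 (remaining 1 ft³)
10 ft³ → storage unit 2 (remaining 6 ft³)
6 ft³ → storage unit 2 (remaining 0 ft³)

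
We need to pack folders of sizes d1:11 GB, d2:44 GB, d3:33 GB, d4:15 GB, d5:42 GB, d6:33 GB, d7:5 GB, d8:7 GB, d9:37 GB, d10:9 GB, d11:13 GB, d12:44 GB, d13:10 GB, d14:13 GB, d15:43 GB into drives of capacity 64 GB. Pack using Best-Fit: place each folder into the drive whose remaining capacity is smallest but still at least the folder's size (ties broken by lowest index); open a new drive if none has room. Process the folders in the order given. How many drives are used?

7

Put d1 (11 GB) in drive 1; 53 GB remain.
Put d2 (44 GB) in drive 1; 9 GB remain.
Put d3 (33 GB) in drive 2; 31 GB remain.
Put d4 (15 GB) in drive 2; 16 GB remain.
Put d5 (42 GB) in drive 3; 22 GB remain.
Put d6 (33 GB) in drive 4; 31 GB remain.
Put d7 (5 GB) in drive 1; 4 GB remain.
Put d8 (7 GB) in drive 2; 9 GB remain.
Put d9 (37 GB) in drive 5; 27 GB remain.
Put d10 (9 GB) in drive 2; 0 GB remain.
Put d11 (13 GB) in drive 3; 9 GB remain.
Put d12 (44 GB) in drive 6; 20 GB remain.
Put d13 (10 GB) in drive 6; 10 GB remain.
Put d14 (13 GB) in drive 5; 14 GB remain.
Put d15 (43 GB) in drive 7; 21 GB remain.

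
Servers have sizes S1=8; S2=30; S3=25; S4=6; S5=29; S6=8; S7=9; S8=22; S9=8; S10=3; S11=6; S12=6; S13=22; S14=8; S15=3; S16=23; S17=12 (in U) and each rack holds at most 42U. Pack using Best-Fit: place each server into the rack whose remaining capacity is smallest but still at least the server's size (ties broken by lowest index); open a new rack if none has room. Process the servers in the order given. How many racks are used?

S1 (8U) → rack 1 (remaining 34U)
S2 (30U) → rack 1 (remaining 4U)
S3 (25U) → rack 2 (remaining 17U)
S4 (6U) → rack 2 (remaining 11U)
S5 (29U) → rack 3 (remaining 13U)
S6 (8U) → rack 2 (remaining 3U)
S7 (9U) → rack 3 (remaining 4U)
S8 (22U) → rack 4 (remaining 20U)
S9 (8U) → rack 4 (remaining 12U)
S10 (3U) → rack 2 (remaining 0U)
S11 (6U) → rack 4 (remaining 6U)
S12 (6U) → rack 4 (remaining 0U)
S13 (22U) → rack 5 (remaining 20U)
S14 (8U) → rack 5 (remaining 12U)
S15 (3U) → rack 1 (remaining 1U)
S16 (23U) → rack 6 (remaining 19U)
S17 (12U) → rack 5 (remaining 0U)
Final racks: [8,30,3] [25,6,8,3] [29,9] [22,8,6,6] [22,8,12] [23].

6 racks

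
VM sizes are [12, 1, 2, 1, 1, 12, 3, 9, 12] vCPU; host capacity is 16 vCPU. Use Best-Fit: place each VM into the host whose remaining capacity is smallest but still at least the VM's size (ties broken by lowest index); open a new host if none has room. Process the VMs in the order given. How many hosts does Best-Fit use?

host 1: place 12 vCPU, 4 vCPU left
host 1: place 1 vCPU, 3 vCPU left
host 1: place 2 vCPU, 1 vCPU left
host 1: place 1 vCPU, 0 vCPU left
host 2: place 1 vCPU, 15 vCPU left
host 2: place 12 vCPU, 3 vCPU left
host 2: place 3 vCPU, 0 vCPU left
host 3: place 9 vCPU, 7 vCPU left
host 4: place 12 vCPU, 4 vCPU left
Final hosts: [12,1,2,1] [1,12,3] [9] [12].

4 hosts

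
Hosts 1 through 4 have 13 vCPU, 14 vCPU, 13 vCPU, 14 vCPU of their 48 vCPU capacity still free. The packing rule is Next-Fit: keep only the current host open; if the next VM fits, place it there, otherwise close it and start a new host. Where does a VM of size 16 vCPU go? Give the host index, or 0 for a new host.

Next-Fit only looks at host 4, which has 14 vCPU free.
16 vCPU does not fit, so a new host is opened.

0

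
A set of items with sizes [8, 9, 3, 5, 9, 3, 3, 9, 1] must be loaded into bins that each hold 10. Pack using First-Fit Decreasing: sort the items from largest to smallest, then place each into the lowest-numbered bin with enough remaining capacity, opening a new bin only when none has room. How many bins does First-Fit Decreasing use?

6 bins

Sorted descending: 9, 9, 9, 8, 5, 3, 3, 3, 1.
bin 1: place 9, 1 left
bin 2: place 9, 1 left
bin 3: place 9, 1 left
bin 4: place 8, 2 left
bin 5: place 5, 5 left
bin 5: place 3, 2 left
bin 6: place 3, 7 left
bin 6: place 3, 4 left
bin 1: place 1, 0 left
Final bins: [9,1] [9] [9] [8] [5,3] [3,3].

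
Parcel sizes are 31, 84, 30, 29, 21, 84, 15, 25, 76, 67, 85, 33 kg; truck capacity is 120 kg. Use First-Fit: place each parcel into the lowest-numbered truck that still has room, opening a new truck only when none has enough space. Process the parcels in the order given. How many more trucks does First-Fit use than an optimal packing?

First-Fit: [31,84] [30,29,21,15,25] [84,33] [76] [67] [85] → 6 trucks.
Total size 580 kg; any packing needs at least ⌈580/120⌉ = 5 trucks.
An optimal packing achieves that bound: [85,33] [84,31] [84,30] [76,29,15] [67,25,21] → 5 trucks.
Excess: 6 − 5 = 1.

1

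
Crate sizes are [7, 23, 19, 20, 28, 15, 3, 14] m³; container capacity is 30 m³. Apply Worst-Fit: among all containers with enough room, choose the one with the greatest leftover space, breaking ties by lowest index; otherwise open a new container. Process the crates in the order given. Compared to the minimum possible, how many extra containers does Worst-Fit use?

Worst-Fit: [7,23] [19] [20] [28] [15,3] [14] → 6 containers.
Total size 129 m³; any packing needs at least ⌈129/30⌉ = 5 containers.
An optimal packing achieves that bound: [28] [23,7] [20,3] [19] [15,14] → 5 containers.
Excess: 6 − 5 = 1.

1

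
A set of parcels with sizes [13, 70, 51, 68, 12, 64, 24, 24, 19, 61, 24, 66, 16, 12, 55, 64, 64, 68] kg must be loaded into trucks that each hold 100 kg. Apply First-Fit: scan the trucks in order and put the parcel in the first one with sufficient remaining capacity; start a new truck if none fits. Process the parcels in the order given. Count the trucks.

truck 1: place 13 kg, 87 kg left
truck 1: place 70 kg, 17 kg left
truck 2: place 51 kg, 49 kg left
truck 3: place 68 kg, 32 kg left
truck 1: place 12 kg, 5 kg left
truck 4: place 64 kg, 36 kg left
truck 2: place 24 kg, 25 kg left
truck 2: place 24 kg, 1 kg left
truck 3: place 19 kg, 13 kg left
truck 5: place 61 kg, 39 kg left
truck 4: place 24 kg, 12 kg left
truck 6: place 66 kg, 34 kg left
truck 5: place 16 kg, 23 kg left
truck 3: place 12 kg, 1 kg left
truck 7: place 55 kg, 45 kg left
truck 8: place 64 kg, 36 kg left
truck 9: place 64 kg, 36 kg left
truck 10: place 68 kg, 32 kg left

10 trucks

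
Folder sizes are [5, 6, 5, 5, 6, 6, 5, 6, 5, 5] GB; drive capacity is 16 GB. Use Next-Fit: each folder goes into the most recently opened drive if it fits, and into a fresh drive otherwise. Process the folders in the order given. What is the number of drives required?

4

Put 5 GB in drive 1; 11 GB remain.
Put 6 GB in drive 1; 5 GB remain.
Put 5 GB in drive 1; 0 GB remain.
Put 5 GB in drive 2; 11 GB remain.
Put 6 GB in drive 2; 5 GB remain.
Put 6 GB in drive 3; 10 GB remain.
Put 5 GB in drive 3; 5 GB remain.
Put 6 GB in drive 4; 10 GB remain.
Put 5 GB in drive 4; 5 GB remain.
Put 5 GB in drive 4; 0 GB remain.
Final drives: [5,6,5] [5,6] [6,5] [6,5,5].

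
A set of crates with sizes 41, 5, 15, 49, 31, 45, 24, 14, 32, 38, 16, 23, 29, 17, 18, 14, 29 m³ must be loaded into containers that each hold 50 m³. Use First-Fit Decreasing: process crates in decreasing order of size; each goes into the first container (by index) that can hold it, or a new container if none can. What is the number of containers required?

Sorted descending: 49, 45, 41, 38, 32, 31, 29, 29, 24, 23, 18, 17, 16, 15, 14, 14, 5.
49 m³ → container 1 (remaining 1 m³)
45 m³ → container 2 (remaining 5 m³)
41 m³ → container 3 (remaining 9 m³)
38 m³ → container 4 (remaining 12 m³)
32 m³ → container 5 (remaining 18 m³)
31 m³ → container 6 (remaining 19 m³)
29 m³ → container 7 (remaining 21 m³)
29 m³ → container 8 (remaining 21 m³)
24 m³ → container 9 (remaining 26 m³)
23 m³ → container 9 (remaining 3 m³)
18 m³ → container 5 (remaining 0 m³)
17 m³ → container 6 (remaining 2 m³)
16 m³ → container 7 (remaining 5 m³)
15 m³ → container 8 (remaining 6 m³)
14 m³ → container 10 (remaining 36 m³)
14 m³ → container 10 (remaining 22 m³)
5 m³ → container 2 (remaining 0 m³)

10 containers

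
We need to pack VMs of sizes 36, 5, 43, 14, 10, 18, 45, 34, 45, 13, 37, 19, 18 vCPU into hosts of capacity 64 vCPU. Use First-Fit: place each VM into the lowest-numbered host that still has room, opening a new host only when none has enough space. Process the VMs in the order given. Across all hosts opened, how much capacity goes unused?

47

36 vCPU → host 1 (remaining 28 vCPU)
5 vCPU → host 1 (remaining 23 vCPU)
43 vCPU → host 2 (remaining 21 vCPU)
14 vCPU → host 1 (remaining 9 vCPU)
10 vCPU → host 2 (remaining 11 vCPU)
18 vCPU → host 3 (remaining 46 vCPU)
45 vCPU → host 3 (remaining 1 vCPU)
34 vCPU → host 4 (remaining 30 vCPU)
45 vCPU → host 5 (remaining 19 vCPU)
13 vCPU → host 4 (remaining 17 vCPU)
37 vCPU → host 6 (remaining 27 vCPU)
19 vCPU → host 5 (remaining 0 vCPU)
18 vCPU → host 6 (remaining 9 vCPU)
6 hosts × 64 vCPU = 384 vCPU; used 337 vCPU; unused 47 vCPU.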